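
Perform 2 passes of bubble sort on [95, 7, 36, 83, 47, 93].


Initial: [95, 7, 36, 83, 47, 93]
Pass 1: [7, 36, 83, 47, 93, 95] (5 swaps)
Pass 2: [7, 36, 47, 83, 93, 95] (1 swaps)

After 2 passes: [7, 36, 47, 83, 93, 95]


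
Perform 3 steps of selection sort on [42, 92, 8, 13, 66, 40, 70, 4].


Initial: [42, 92, 8, 13, 66, 40, 70, 4]
Step 1: min=4 at 7
  Swap: [4, 92, 8, 13, 66, 40, 70, 42]
Step 2: min=8 at 2
  Swap: [4, 8, 92, 13, 66, 40, 70, 42]
Step 3: min=13 at 3
  Swap: [4, 8, 13, 92, 66, 40, 70, 42]

After 3 steps: [4, 8, 13, 92, 66, 40, 70, 42]


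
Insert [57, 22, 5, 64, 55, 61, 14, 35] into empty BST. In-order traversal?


Insert 57: root
Insert 22: L from 57
Insert 5: L from 57 -> L from 22
Insert 64: R from 57
Insert 55: L from 57 -> R from 22
Insert 61: R from 57 -> L from 64
Insert 14: L from 57 -> L from 22 -> R from 5
Insert 35: L from 57 -> R from 22 -> L from 55

In-order: [5, 14, 22, 35, 55, 57, 61, 64]


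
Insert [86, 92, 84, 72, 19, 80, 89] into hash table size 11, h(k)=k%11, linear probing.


Insert 86: h=9 -> slot 9
Insert 92: h=4 -> slot 4
Insert 84: h=7 -> slot 7
Insert 72: h=6 -> slot 6
Insert 19: h=8 -> slot 8
Insert 80: h=3 -> slot 3
Insert 89: h=1 -> slot 1

Table: [None, 89, None, 80, 92, None, 72, 84, 19, 86, None]


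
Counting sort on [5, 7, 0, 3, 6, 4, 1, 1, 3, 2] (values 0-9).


Input: [5, 7, 0, 3, 6, 4, 1, 1, 3, 2]
Counts: [1, 2, 1, 2, 1, 1, 1, 1, 0, 0]

Sorted: [0, 1, 1, 2, 3, 3, 4, 5, 6, 7]


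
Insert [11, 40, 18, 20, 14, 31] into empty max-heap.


Insert 11: [11]
Insert 40: [40, 11]
Insert 18: [40, 11, 18]
Insert 20: [40, 20, 18, 11]
Insert 14: [40, 20, 18, 11, 14]
Insert 31: [40, 20, 31, 11, 14, 18]

Final heap: [40, 20, 31, 11, 14, 18]


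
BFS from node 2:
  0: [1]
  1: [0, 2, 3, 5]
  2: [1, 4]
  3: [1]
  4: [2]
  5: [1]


Visit 2, enqueue [1, 4]
Visit 1, enqueue [0, 3, 5]
Visit 4, enqueue []
Visit 0, enqueue []
Visit 3, enqueue []
Visit 5, enqueue []

BFS order: [2, 1, 4, 0, 3, 5]


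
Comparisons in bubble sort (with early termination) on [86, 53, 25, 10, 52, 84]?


Algorithm: bubble sort (with early termination)
Input: [86, 53, 25, 10, 52, 84]
Sorted: [10, 25, 52, 53, 84, 86]

14


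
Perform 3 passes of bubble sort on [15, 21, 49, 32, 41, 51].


Initial: [15, 21, 49, 32, 41, 51]
Pass 1: [15, 21, 32, 41, 49, 51] (2 swaps)
Pass 2: [15, 21, 32, 41, 49, 51] (0 swaps)
Pass 3: [15, 21, 32, 41, 49, 51] (0 swaps)

After 3 passes: [15, 21, 32, 41, 49, 51]


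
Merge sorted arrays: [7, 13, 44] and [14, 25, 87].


Take 7 from A
Take 13 from A
Take 14 from B
Take 25 from B
Take 44 from A

Merged: [7, 13, 14, 25, 44, 87]


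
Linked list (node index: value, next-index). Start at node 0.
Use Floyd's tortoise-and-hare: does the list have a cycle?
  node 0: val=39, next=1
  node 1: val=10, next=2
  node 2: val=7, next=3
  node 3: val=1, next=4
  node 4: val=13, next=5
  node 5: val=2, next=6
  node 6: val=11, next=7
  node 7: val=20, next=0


Floyd's tortoise (slow, +1) and hare (fast, +2):
  init: slow=0, fast=0
  step 1: slow=1, fast=2
  step 2: slow=2, fast=4
  step 3: slow=3, fast=6
  step 4: slow=4, fast=0
  step 5: slow=5, fast=2
  step 6: slow=6, fast=4
  step 7: slow=7, fast=6
  step 8: slow=0, fast=0
  slow == fast at node 0: cycle detected

Cycle: yes


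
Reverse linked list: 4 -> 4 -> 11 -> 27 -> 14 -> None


Step 1: curr=4, set curr.next=prev(None) | reversed so far: 4
Step 2: curr=4, set curr.next=prev(4) | reversed so far: 4 -> 4
Step 3: curr=11, set curr.next=prev(4) | reversed so far: 11 -> 4 -> 4
Step 4: curr=27, set curr.next=prev(11) | reversed so far: 27 -> 11 -> 4 -> 4
Step 5: curr=14, set curr.next=prev(27) | reversed so far: 14 -> 27 -> 11 -> 4 -> 4

14 -> 27 -> 11 -> 4 -> 4 -> None


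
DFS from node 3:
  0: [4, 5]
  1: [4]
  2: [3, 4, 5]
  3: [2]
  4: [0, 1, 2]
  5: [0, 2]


Visit 3, push [2]
Visit 2, push [5, 4]
Visit 4, push [1, 0]
Visit 0, push [5]
Visit 5, push []
Visit 1, push []

DFS order: [3, 2, 4, 0, 5, 1]


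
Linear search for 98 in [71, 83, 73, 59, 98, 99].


i=0: 71!=98
i=1: 83!=98
i=2: 73!=98
i=3: 59!=98
i=4: 98==98 found!

Found at 4, 5 comps


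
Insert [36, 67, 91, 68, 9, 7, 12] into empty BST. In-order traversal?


Insert 36: root
Insert 67: R from 36
Insert 91: R from 36 -> R from 67
Insert 68: R from 36 -> R from 67 -> L from 91
Insert 9: L from 36
Insert 7: L from 36 -> L from 9
Insert 12: L from 36 -> R from 9

In-order: [7, 9, 12, 36, 67, 68, 91]


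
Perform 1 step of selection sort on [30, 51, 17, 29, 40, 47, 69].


Initial: [30, 51, 17, 29, 40, 47, 69]
Step 1: min=17 at 2
  Swap: [17, 51, 30, 29, 40, 47, 69]

After 1 step: [17, 51, 30, 29, 40, 47, 69]


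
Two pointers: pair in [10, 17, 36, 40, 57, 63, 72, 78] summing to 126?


lo=0(10)+hi=7(78)=88
lo=1(17)+hi=7(78)=95
lo=2(36)+hi=7(78)=114
lo=3(40)+hi=7(78)=118
lo=4(57)+hi=7(78)=135
lo=4(57)+hi=6(72)=129
lo=4(57)+hi=5(63)=120

No pair found


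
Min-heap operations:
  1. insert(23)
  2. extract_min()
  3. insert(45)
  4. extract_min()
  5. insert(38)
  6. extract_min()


insert(23) -> [23]
extract_min()->23, []
insert(45) -> [45]
extract_min()->45, []
insert(38) -> [38]
extract_min()->38, []

Final heap: []


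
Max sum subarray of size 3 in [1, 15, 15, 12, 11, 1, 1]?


[0:3]: 31
[1:4]: 42
[2:5]: 38
[3:6]: 24
[4:7]: 13

Max: 42 at [1:4]


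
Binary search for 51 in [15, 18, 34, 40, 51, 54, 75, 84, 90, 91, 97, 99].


Step 1: lo=0, hi=11, mid=5, val=54
Step 2: lo=0, hi=4, mid=2, val=34
Step 3: lo=3, hi=4, mid=3, val=40
Step 4: lo=4, hi=4, mid=4, val=51

Found at index 4


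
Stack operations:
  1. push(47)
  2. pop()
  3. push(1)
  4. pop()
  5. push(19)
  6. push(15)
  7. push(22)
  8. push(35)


push(47) -> [47]
pop()->47, []
push(1) -> [1]
pop()->1, []
push(19) -> [19]
push(15) -> [19, 15]
push(22) -> [19, 15, 22]
push(35) -> [19, 15, 22, 35]

Final stack: [19, 15, 22, 35]


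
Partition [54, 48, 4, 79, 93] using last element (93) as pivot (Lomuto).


Pivot: 93
  54 <= 93: advance i (no swap)
  48 <= 93: advance i (no swap)
  4 <= 93: advance i (no swap)
  79 <= 93: advance i (no swap)
Place pivot at 4: [54, 48, 4, 79, 93]

Partitioned: [54, 48, 4, 79, 93]


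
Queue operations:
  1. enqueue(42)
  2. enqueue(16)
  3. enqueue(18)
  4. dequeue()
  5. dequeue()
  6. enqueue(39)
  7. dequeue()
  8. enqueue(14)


enqueue(42) -> [42]
enqueue(16) -> [42, 16]
enqueue(18) -> [42, 16, 18]
dequeue()->42, [16, 18]
dequeue()->16, [18]
enqueue(39) -> [18, 39]
dequeue()->18, [39]
enqueue(14) -> [39, 14]

Final queue: [39, 14]


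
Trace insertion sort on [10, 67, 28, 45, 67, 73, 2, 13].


Initial: [10, 67, 28, 45, 67, 73, 2, 13]
Insert 67: [10, 67, 28, 45, 67, 73, 2, 13]
Insert 28: [10, 28, 67, 45, 67, 73, 2, 13]
Insert 45: [10, 28, 45, 67, 67, 73, 2, 13]
Insert 67: [10, 28, 45, 67, 67, 73, 2, 13]
Insert 73: [10, 28, 45, 67, 67, 73, 2, 13]
Insert 2: [2, 10, 28, 45, 67, 67, 73, 13]
Insert 13: [2, 10, 13, 28, 45, 67, 67, 73]

Sorted: [2, 10, 13, 28, 45, 67, 67, 73]


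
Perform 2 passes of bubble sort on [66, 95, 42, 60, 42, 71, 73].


Initial: [66, 95, 42, 60, 42, 71, 73]
Pass 1: [66, 42, 60, 42, 71, 73, 95] (5 swaps)
Pass 2: [42, 60, 42, 66, 71, 73, 95] (3 swaps)

After 2 passes: [42, 60, 42, 66, 71, 73, 95]


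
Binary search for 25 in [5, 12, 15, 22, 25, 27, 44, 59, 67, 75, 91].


Step 1: lo=0, hi=10, mid=5, val=27
Step 2: lo=0, hi=4, mid=2, val=15
Step 3: lo=3, hi=4, mid=3, val=22
Step 4: lo=4, hi=4, mid=4, val=25

Found at index 4


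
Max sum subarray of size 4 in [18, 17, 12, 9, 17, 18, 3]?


[0:4]: 56
[1:5]: 55
[2:6]: 56
[3:7]: 47

Max: 56 at [0:4]


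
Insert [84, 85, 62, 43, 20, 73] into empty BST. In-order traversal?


Insert 84: root
Insert 85: R from 84
Insert 62: L from 84
Insert 43: L from 84 -> L from 62
Insert 20: L from 84 -> L from 62 -> L from 43
Insert 73: L from 84 -> R from 62

In-order: [20, 43, 62, 73, 84, 85]


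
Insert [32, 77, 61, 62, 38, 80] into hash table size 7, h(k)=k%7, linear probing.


Insert 32: h=4 -> slot 4
Insert 77: h=0 -> slot 0
Insert 61: h=5 -> slot 5
Insert 62: h=6 -> slot 6
Insert 38: h=3 -> slot 3
Insert 80: h=3, 5 probes -> slot 1

Table: [77, 80, None, 38, 32, 61, 62]


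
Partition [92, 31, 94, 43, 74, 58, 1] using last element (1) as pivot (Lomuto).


Pivot: 1
Place pivot at 0: [1, 31, 94, 43, 74, 58, 92]

Partitioned: [1, 31, 94, 43, 74, 58, 92]


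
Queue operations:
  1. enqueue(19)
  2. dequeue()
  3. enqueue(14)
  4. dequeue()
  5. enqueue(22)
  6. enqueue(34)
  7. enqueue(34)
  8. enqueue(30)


enqueue(19) -> [19]
dequeue()->19, []
enqueue(14) -> [14]
dequeue()->14, []
enqueue(22) -> [22]
enqueue(34) -> [22, 34]
enqueue(34) -> [22, 34, 34]
enqueue(30) -> [22, 34, 34, 30]

Final queue: [22, 34, 34, 30]


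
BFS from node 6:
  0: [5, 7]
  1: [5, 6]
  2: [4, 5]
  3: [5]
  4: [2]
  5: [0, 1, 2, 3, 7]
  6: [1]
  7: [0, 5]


Visit 6, enqueue [1]
Visit 1, enqueue [5]
Visit 5, enqueue [0, 2, 3, 7]
Visit 0, enqueue []
Visit 2, enqueue [4]
Visit 3, enqueue []
Visit 7, enqueue []
Visit 4, enqueue []

BFS order: [6, 1, 5, 0, 2, 3, 7, 4]


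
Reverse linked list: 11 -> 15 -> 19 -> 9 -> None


Step 1: curr=11, set curr.next=prev(None) | reversed so far: 11
Step 2: curr=15, set curr.next=prev(11) | reversed so far: 15 -> 11
Step 3: curr=19, set curr.next=prev(15) | reversed so far: 19 -> 15 -> 11
Step 4: curr=9, set curr.next=prev(19) | reversed so far: 9 -> 19 -> 15 -> 11

9 -> 19 -> 15 -> 11 -> None


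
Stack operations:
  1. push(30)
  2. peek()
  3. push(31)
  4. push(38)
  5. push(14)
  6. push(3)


push(30) -> [30]
peek()->30
push(31) -> [30, 31]
push(38) -> [30, 31, 38]
push(14) -> [30, 31, 38, 14]
push(3) -> [30, 31, 38, 14, 3]

Final stack: [30, 31, 38, 14, 3]


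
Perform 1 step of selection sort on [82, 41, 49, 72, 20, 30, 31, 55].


Initial: [82, 41, 49, 72, 20, 30, 31, 55]
Step 1: min=20 at 4
  Swap: [20, 41, 49, 72, 82, 30, 31, 55]

After 1 step: [20, 41, 49, 72, 82, 30, 31, 55]


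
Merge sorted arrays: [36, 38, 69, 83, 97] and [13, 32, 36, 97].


Take 13 from B
Take 32 from B
Take 36 from A
Take 36 from B
Take 38 from A
Take 69 from A
Take 83 from A
Take 97 from A

Merged: [13, 32, 36, 36, 38, 69, 83, 97, 97]


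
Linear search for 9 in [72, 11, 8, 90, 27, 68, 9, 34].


i=0: 72!=9
i=1: 11!=9
i=2: 8!=9
i=3: 90!=9
i=4: 27!=9
i=5: 68!=9
i=6: 9==9 found!

Found at 6, 7 comps


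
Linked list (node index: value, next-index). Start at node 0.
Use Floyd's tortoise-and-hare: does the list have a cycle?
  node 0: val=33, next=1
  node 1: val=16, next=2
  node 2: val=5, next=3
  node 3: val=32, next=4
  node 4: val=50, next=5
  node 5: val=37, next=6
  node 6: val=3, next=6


Floyd's tortoise (slow, +1) and hare (fast, +2):
  init: slow=0, fast=0
  step 1: slow=1, fast=2
  step 2: slow=2, fast=4
  step 3: slow=3, fast=6
  step 4: slow=4, fast=6
  step 5: slow=5, fast=6
  step 6: slow=6, fast=6
  slow == fast at node 6: cycle detected

Cycle: yes


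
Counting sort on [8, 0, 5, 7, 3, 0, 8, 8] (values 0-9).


Input: [8, 0, 5, 7, 3, 0, 8, 8]
Counts: [2, 0, 0, 1, 0, 1, 0, 1, 3, 0]

Sorted: [0, 0, 3, 5, 7, 8, 8, 8]


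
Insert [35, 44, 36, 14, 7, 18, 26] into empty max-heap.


Insert 35: [35]
Insert 44: [44, 35]
Insert 36: [44, 35, 36]
Insert 14: [44, 35, 36, 14]
Insert 7: [44, 35, 36, 14, 7]
Insert 18: [44, 35, 36, 14, 7, 18]
Insert 26: [44, 35, 36, 14, 7, 18, 26]

Final heap: [44, 35, 36, 14, 7, 18, 26]


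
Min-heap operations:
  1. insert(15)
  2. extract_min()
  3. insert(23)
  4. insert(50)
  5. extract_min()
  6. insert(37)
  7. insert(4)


insert(15) -> [15]
extract_min()->15, []
insert(23) -> [23]
insert(50) -> [23, 50]
extract_min()->23, [50]
insert(37) -> [37, 50]
insert(4) -> [4, 50, 37]

Final heap: [4, 50, 37]


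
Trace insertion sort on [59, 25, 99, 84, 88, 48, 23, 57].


Initial: [59, 25, 99, 84, 88, 48, 23, 57]
Insert 25: [25, 59, 99, 84, 88, 48, 23, 57]
Insert 99: [25, 59, 99, 84, 88, 48, 23, 57]
Insert 84: [25, 59, 84, 99, 88, 48, 23, 57]
Insert 88: [25, 59, 84, 88, 99, 48, 23, 57]
Insert 48: [25, 48, 59, 84, 88, 99, 23, 57]
Insert 23: [23, 25, 48, 59, 84, 88, 99, 57]
Insert 57: [23, 25, 48, 57, 59, 84, 88, 99]

Sorted: [23, 25, 48, 57, 59, 84, 88, 99]


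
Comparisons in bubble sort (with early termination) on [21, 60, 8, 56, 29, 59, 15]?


Algorithm: bubble sort (with early termination)
Input: [21, 60, 8, 56, 29, 59, 15]
Sorted: [8, 15, 21, 29, 56, 59, 60]

21


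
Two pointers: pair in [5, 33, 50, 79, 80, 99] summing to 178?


lo=0(5)+hi=5(99)=104
lo=1(33)+hi=5(99)=132
lo=2(50)+hi=5(99)=149
lo=3(79)+hi=5(99)=178

Yes: 79+99=178


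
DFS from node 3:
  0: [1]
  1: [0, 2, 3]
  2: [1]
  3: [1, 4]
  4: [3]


Visit 3, push [4, 1]
Visit 1, push [2, 0]
Visit 0, push []
Visit 2, push []
Visit 4, push []

DFS order: [3, 1, 0, 2, 4]


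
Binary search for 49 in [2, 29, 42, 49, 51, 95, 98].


Step 1: lo=0, hi=6, mid=3, val=49

Found at index 3


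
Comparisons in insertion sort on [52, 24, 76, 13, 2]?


Algorithm: insertion sort
Input: [52, 24, 76, 13, 2]
Sorted: [2, 13, 24, 52, 76]

9


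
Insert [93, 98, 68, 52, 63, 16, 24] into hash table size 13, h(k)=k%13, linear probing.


Insert 93: h=2 -> slot 2
Insert 98: h=7 -> slot 7
Insert 68: h=3 -> slot 3
Insert 52: h=0 -> slot 0
Insert 63: h=11 -> slot 11
Insert 16: h=3, 1 probes -> slot 4
Insert 24: h=11, 1 probes -> slot 12

Table: [52, None, 93, 68, 16, None, None, 98, None, None, None, 63, 24]


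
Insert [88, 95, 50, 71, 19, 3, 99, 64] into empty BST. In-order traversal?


Insert 88: root
Insert 95: R from 88
Insert 50: L from 88
Insert 71: L from 88 -> R from 50
Insert 19: L from 88 -> L from 50
Insert 3: L from 88 -> L from 50 -> L from 19
Insert 99: R from 88 -> R from 95
Insert 64: L from 88 -> R from 50 -> L from 71

In-order: [3, 19, 50, 64, 71, 88, 95, 99]


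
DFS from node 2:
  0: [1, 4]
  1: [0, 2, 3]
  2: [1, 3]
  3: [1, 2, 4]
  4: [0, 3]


Visit 2, push [3, 1]
Visit 1, push [3, 0]
Visit 0, push [4]
Visit 4, push [3]
Visit 3, push []

DFS order: [2, 1, 0, 4, 3]


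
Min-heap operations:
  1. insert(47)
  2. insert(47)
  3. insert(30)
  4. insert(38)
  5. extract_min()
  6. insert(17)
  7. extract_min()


insert(47) -> [47]
insert(47) -> [47, 47]
insert(30) -> [30, 47, 47]
insert(38) -> [30, 38, 47, 47]
extract_min()->30, [38, 47, 47]
insert(17) -> [17, 38, 47, 47]
extract_min()->17, [38, 47, 47]

Final heap: [38, 47, 47]


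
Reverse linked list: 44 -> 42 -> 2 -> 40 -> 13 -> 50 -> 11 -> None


Step 1: curr=44, set curr.next=prev(None) | reversed so far: 44
Step 2: curr=42, set curr.next=prev(44) | reversed so far: 42 -> 44
Step 3: curr=2, set curr.next=prev(42) | reversed so far: 2 -> 42 -> 44
Step 4: curr=40, set curr.next=prev(2) | reversed so far: 40 -> 2 -> 42 -> 44
Step 5: curr=13, set curr.next=prev(40) | reversed so far: 13 -> 40 -> 2 -> 42 -> 44
Step 6: curr=50, set curr.next=prev(13) | reversed so far: 50 -> 13 -> 40 -> 2 -> 42 -> 44
Step 7: curr=11, set curr.next=prev(50) | reversed so far: 11 -> 50 -> 13 -> 40 -> 2 -> 42 -> 44

11 -> 50 -> 13 -> 40 -> 2 -> 42 -> 44 -> None


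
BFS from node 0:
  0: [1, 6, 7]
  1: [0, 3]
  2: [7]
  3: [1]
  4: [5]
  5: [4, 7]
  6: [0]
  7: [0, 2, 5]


Visit 0, enqueue [1, 6, 7]
Visit 1, enqueue [3]
Visit 6, enqueue []
Visit 7, enqueue [2, 5]
Visit 3, enqueue []
Visit 2, enqueue []
Visit 5, enqueue [4]
Visit 4, enqueue []

BFS order: [0, 1, 6, 7, 3, 2, 5, 4]


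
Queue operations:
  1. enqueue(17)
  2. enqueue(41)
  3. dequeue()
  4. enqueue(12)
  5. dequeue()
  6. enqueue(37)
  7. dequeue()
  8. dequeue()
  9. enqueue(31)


enqueue(17) -> [17]
enqueue(41) -> [17, 41]
dequeue()->17, [41]
enqueue(12) -> [41, 12]
dequeue()->41, [12]
enqueue(37) -> [12, 37]
dequeue()->12, [37]
dequeue()->37, []
enqueue(31) -> [31]

Final queue: [31]


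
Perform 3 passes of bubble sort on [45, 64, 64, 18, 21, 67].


Initial: [45, 64, 64, 18, 21, 67]
Pass 1: [45, 64, 18, 21, 64, 67] (2 swaps)
Pass 2: [45, 18, 21, 64, 64, 67] (2 swaps)
Pass 3: [18, 21, 45, 64, 64, 67] (2 swaps)

After 3 passes: [18, 21, 45, 64, 64, 67]


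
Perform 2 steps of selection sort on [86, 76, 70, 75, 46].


Initial: [86, 76, 70, 75, 46]
Step 1: min=46 at 4
  Swap: [46, 76, 70, 75, 86]
Step 2: min=70 at 2
  Swap: [46, 70, 76, 75, 86]

After 2 steps: [46, 70, 76, 75, 86]


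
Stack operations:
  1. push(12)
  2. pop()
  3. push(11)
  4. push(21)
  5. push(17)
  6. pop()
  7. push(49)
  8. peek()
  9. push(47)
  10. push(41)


push(12) -> [12]
pop()->12, []
push(11) -> [11]
push(21) -> [11, 21]
push(17) -> [11, 21, 17]
pop()->17, [11, 21]
push(49) -> [11, 21, 49]
peek()->49
push(47) -> [11, 21, 49, 47]
push(41) -> [11, 21, 49, 47, 41]

Final stack: [11, 21, 49, 47, 41]


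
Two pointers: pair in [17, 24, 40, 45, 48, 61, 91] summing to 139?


lo=0(17)+hi=6(91)=108
lo=1(24)+hi=6(91)=115
lo=2(40)+hi=6(91)=131
lo=3(45)+hi=6(91)=136
lo=4(48)+hi=6(91)=139

Yes: 48+91=139


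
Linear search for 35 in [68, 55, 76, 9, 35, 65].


i=0: 68!=35
i=1: 55!=35
i=2: 76!=35
i=3: 9!=35
i=4: 35==35 found!

Found at 4, 5 comps


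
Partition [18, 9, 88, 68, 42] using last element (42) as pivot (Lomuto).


Pivot: 42
  18 <= 42: advance i (no swap)
  9 <= 42: advance i (no swap)
Place pivot at 2: [18, 9, 42, 68, 88]

Partitioned: [18, 9, 42, 68, 88]


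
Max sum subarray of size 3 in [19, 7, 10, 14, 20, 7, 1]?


[0:3]: 36
[1:4]: 31
[2:5]: 44
[3:6]: 41
[4:7]: 28

Max: 44 at [2:5]


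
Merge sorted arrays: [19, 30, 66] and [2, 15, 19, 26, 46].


Take 2 from B
Take 15 from B
Take 19 from A
Take 19 from B
Take 26 from B
Take 30 from A
Take 46 from B

Merged: [2, 15, 19, 19, 26, 30, 46, 66]


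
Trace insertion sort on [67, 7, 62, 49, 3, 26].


Initial: [67, 7, 62, 49, 3, 26]
Insert 7: [7, 67, 62, 49, 3, 26]
Insert 62: [7, 62, 67, 49, 3, 26]
Insert 49: [7, 49, 62, 67, 3, 26]
Insert 3: [3, 7, 49, 62, 67, 26]
Insert 26: [3, 7, 26, 49, 62, 67]

Sorted: [3, 7, 26, 49, 62, 67]


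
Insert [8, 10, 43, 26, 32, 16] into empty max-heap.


Insert 8: [8]
Insert 10: [10, 8]
Insert 43: [43, 8, 10]
Insert 26: [43, 26, 10, 8]
Insert 32: [43, 32, 10, 8, 26]
Insert 16: [43, 32, 16, 8, 26, 10]

Final heap: [43, 32, 16, 8, 26, 10]


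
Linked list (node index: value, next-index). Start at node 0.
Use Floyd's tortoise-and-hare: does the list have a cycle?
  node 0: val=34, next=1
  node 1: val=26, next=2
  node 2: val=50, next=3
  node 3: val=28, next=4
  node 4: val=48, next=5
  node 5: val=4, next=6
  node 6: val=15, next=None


Floyd's tortoise (slow, +1) and hare (fast, +2):
  init: slow=0, fast=0
  step 1: slow=1, fast=2
  step 2: slow=2, fast=4
  step 3: slow=3, fast=6
  step 4: fast -> None, no cycle

Cycle: no


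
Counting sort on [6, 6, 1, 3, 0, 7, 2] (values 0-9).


Input: [6, 6, 1, 3, 0, 7, 2]
Counts: [1, 1, 1, 1, 0, 0, 2, 1, 0, 0]

Sorted: [0, 1, 2, 3, 6, 6, 7]


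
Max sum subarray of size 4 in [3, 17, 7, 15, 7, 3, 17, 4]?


[0:4]: 42
[1:5]: 46
[2:6]: 32
[3:7]: 42
[4:8]: 31

Max: 46 at [1:5]


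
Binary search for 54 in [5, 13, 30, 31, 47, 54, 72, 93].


Step 1: lo=0, hi=7, mid=3, val=31
Step 2: lo=4, hi=7, mid=5, val=54

Found at index 5


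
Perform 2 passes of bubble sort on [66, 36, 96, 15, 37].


Initial: [66, 36, 96, 15, 37]
Pass 1: [36, 66, 15, 37, 96] (3 swaps)
Pass 2: [36, 15, 37, 66, 96] (2 swaps)

After 2 passes: [36, 15, 37, 66, 96]


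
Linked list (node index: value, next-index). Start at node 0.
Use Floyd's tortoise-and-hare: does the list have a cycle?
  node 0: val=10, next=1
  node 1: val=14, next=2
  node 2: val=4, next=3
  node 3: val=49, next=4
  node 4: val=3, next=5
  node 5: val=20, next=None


Floyd's tortoise (slow, +1) and hare (fast, +2):
  init: slow=0, fast=0
  step 1: slow=1, fast=2
  step 2: slow=2, fast=4
  step 3: fast 4->5->None, no cycle

Cycle: no


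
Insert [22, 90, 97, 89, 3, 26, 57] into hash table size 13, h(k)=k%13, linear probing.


Insert 22: h=9 -> slot 9
Insert 90: h=12 -> slot 12
Insert 97: h=6 -> slot 6
Insert 89: h=11 -> slot 11
Insert 3: h=3 -> slot 3
Insert 26: h=0 -> slot 0
Insert 57: h=5 -> slot 5

Table: [26, None, None, 3, None, 57, 97, None, None, 22, None, 89, 90]


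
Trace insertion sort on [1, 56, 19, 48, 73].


Initial: [1, 56, 19, 48, 73]
Insert 56: [1, 56, 19, 48, 73]
Insert 19: [1, 19, 56, 48, 73]
Insert 48: [1, 19, 48, 56, 73]
Insert 73: [1, 19, 48, 56, 73]

Sorted: [1, 19, 48, 56, 73]


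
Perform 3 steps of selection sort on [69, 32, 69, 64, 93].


Initial: [69, 32, 69, 64, 93]
Step 1: min=32 at 1
  Swap: [32, 69, 69, 64, 93]
Step 2: min=64 at 3
  Swap: [32, 64, 69, 69, 93]
Step 3: min=69 at 2
  Swap: [32, 64, 69, 69, 93]

After 3 steps: [32, 64, 69, 69, 93]


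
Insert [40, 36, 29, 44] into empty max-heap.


Insert 40: [40]
Insert 36: [40, 36]
Insert 29: [40, 36, 29]
Insert 44: [44, 40, 29, 36]

Final heap: [44, 40, 29, 36]


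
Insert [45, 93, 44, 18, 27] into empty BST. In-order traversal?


Insert 45: root
Insert 93: R from 45
Insert 44: L from 45
Insert 18: L from 45 -> L from 44
Insert 27: L from 45 -> L from 44 -> R from 18

In-order: [18, 27, 44, 45, 93]


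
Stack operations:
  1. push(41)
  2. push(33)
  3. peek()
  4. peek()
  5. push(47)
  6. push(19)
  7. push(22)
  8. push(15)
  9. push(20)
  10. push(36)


push(41) -> [41]
push(33) -> [41, 33]
peek()->33
peek()->33
push(47) -> [41, 33, 47]
push(19) -> [41, 33, 47, 19]
push(22) -> [41, 33, 47, 19, 22]
push(15) -> [41, 33, 47, 19, 22, 15]
push(20) -> [41, 33, 47, 19, 22, 15, 20]
push(36) -> [41, 33, 47, 19, 22, 15, 20, 36]

Final stack: [41, 33, 47, 19, 22, 15, 20, 36]


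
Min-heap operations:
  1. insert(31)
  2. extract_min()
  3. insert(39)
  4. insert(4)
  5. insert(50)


insert(31) -> [31]
extract_min()->31, []
insert(39) -> [39]
insert(4) -> [4, 39]
insert(50) -> [4, 39, 50]

Final heap: [4, 39, 50]


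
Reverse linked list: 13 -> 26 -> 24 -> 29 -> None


Step 1: curr=13, set curr.next=prev(None) | reversed so far: 13
Step 2: curr=26, set curr.next=prev(13) | reversed so far: 26 -> 13
Step 3: curr=24, set curr.next=prev(26) | reversed so far: 24 -> 26 -> 13
Step 4: curr=29, set curr.next=prev(24) | reversed so far: 29 -> 24 -> 26 -> 13

29 -> 24 -> 26 -> 13 -> None


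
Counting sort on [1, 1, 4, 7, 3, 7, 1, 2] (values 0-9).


Input: [1, 1, 4, 7, 3, 7, 1, 2]
Counts: [0, 3, 1, 1, 1, 0, 0, 2, 0, 0]

Sorted: [1, 1, 1, 2, 3, 4, 7, 7]


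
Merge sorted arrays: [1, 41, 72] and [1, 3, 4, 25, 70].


Take 1 from A
Take 1 from B
Take 3 from B
Take 4 from B
Take 25 from B
Take 41 from A
Take 70 from B

Merged: [1, 1, 3, 4, 25, 41, 70, 72]


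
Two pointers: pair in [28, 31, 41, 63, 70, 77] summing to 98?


lo=0(28)+hi=5(77)=105
lo=0(28)+hi=4(70)=98

Yes: 28+70=98


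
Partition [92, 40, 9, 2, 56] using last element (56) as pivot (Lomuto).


Pivot: 56
  40 <= 56: swap -> [40, 92, 9, 2, 56]
  9 <= 56: swap -> [40, 9, 92, 2, 56]
  2 <= 56: swap -> [40, 9, 2, 92, 56]
Place pivot at 3: [40, 9, 2, 56, 92]

Partitioned: [40, 9, 2, 56, 92]


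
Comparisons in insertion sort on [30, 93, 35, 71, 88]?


Algorithm: insertion sort
Input: [30, 93, 35, 71, 88]
Sorted: [30, 35, 71, 88, 93]

7


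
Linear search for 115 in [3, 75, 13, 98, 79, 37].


i=0: 3!=115
i=1: 75!=115
i=2: 13!=115
i=3: 98!=115
i=4: 79!=115
i=5: 37!=115

Not found, 6 comps


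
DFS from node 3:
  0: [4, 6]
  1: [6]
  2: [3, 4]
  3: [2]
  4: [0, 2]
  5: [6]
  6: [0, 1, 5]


Visit 3, push [2]
Visit 2, push [4]
Visit 4, push [0]
Visit 0, push [6]
Visit 6, push [5, 1]
Visit 1, push []
Visit 5, push []

DFS order: [3, 2, 4, 0, 6, 1, 5]


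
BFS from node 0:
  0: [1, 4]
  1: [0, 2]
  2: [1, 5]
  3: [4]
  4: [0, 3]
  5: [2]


Visit 0, enqueue [1, 4]
Visit 1, enqueue [2]
Visit 4, enqueue [3]
Visit 2, enqueue [5]
Visit 3, enqueue []
Visit 5, enqueue []

BFS order: [0, 1, 4, 2, 3, 5]


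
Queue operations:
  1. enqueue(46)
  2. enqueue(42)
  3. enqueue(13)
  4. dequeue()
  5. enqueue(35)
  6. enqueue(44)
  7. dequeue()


enqueue(46) -> [46]
enqueue(42) -> [46, 42]
enqueue(13) -> [46, 42, 13]
dequeue()->46, [42, 13]
enqueue(35) -> [42, 13, 35]
enqueue(44) -> [42, 13, 35, 44]
dequeue()->42, [13, 35, 44]

Final queue: [13, 35, 44]


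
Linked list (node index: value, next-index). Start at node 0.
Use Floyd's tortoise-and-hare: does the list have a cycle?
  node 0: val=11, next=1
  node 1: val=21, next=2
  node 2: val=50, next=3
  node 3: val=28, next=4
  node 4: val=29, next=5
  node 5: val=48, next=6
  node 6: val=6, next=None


Floyd's tortoise (slow, +1) and hare (fast, +2):
  init: slow=0, fast=0
  step 1: slow=1, fast=2
  step 2: slow=2, fast=4
  step 3: slow=3, fast=6
  step 4: fast -> None, no cycle

Cycle: no


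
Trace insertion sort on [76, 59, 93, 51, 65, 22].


Initial: [76, 59, 93, 51, 65, 22]
Insert 59: [59, 76, 93, 51, 65, 22]
Insert 93: [59, 76, 93, 51, 65, 22]
Insert 51: [51, 59, 76, 93, 65, 22]
Insert 65: [51, 59, 65, 76, 93, 22]
Insert 22: [22, 51, 59, 65, 76, 93]

Sorted: [22, 51, 59, 65, 76, 93]


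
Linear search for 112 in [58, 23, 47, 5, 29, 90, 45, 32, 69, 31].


i=0: 58!=112
i=1: 23!=112
i=2: 47!=112
i=3: 5!=112
i=4: 29!=112
i=5: 90!=112
i=6: 45!=112
i=7: 32!=112
i=8: 69!=112
i=9: 31!=112

Not found, 10 comps


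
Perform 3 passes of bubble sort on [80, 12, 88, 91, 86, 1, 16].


Initial: [80, 12, 88, 91, 86, 1, 16]
Pass 1: [12, 80, 88, 86, 1, 16, 91] (4 swaps)
Pass 2: [12, 80, 86, 1, 16, 88, 91] (3 swaps)
Pass 3: [12, 80, 1, 16, 86, 88, 91] (2 swaps)

After 3 passes: [12, 80, 1, 16, 86, 88, 91]


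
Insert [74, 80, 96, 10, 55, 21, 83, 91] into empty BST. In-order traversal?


Insert 74: root
Insert 80: R from 74
Insert 96: R from 74 -> R from 80
Insert 10: L from 74
Insert 55: L from 74 -> R from 10
Insert 21: L from 74 -> R from 10 -> L from 55
Insert 83: R from 74 -> R from 80 -> L from 96
Insert 91: R from 74 -> R from 80 -> L from 96 -> R from 83

In-order: [10, 21, 55, 74, 80, 83, 91, 96]


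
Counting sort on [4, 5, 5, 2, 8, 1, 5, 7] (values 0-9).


Input: [4, 5, 5, 2, 8, 1, 5, 7]
Counts: [0, 1, 1, 0, 1, 3, 0, 1, 1, 0]

Sorted: [1, 2, 4, 5, 5, 5, 7, 8]


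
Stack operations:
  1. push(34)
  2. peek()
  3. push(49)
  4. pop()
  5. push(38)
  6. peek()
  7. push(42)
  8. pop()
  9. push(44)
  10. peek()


push(34) -> [34]
peek()->34
push(49) -> [34, 49]
pop()->49, [34]
push(38) -> [34, 38]
peek()->38
push(42) -> [34, 38, 42]
pop()->42, [34, 38]
push(44) -> [34, 38, 44]
peek()->44

Final stack: [34, 38, 44]


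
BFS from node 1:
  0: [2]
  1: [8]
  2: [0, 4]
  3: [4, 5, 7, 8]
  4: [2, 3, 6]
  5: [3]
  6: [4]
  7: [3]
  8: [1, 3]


Visit 1, enqueue [8]
Visit 8, enqueue [3]
Visit 3, enqueue [4, 5, 7]
Visit 4, enqueue [2, 6]
Visit 5, enqueue []
Visit 7, enqueue []
Visit 2, enqueue [0]
Visit 6, enqueue []
Visit 0, enqueue []

BFS order: [1, 8, 3, 4, 5, 7, 2, 6, 0]


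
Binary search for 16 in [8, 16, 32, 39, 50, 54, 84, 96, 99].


Step 1: lo=0, hi=8, mid=4, val=50
Step 2: lo=0, hi=3, mid=1, val=16

Found at index 1


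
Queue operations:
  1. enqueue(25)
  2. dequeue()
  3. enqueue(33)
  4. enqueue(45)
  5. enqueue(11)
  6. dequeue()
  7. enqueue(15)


enqueue(25) -> [25]
dequeue()->25, []
enqueue(33) -> [33]
enqueue(45) -> [33, 45]
enqueue(11) -> [33, 45, 11]
dequeue()->33, [45, 11]
enqueue(15) -> [45, 11, 15]

Final queue: [45, 11, 15]


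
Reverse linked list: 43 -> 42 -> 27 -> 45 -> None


Step 1: curr=43, set curr.next=prev(None) | reversed so far: 43
Step 2: curr=42, set curr.next=prev(43) | reversed so far: 42 -> 43
Step 3: curr=27, set curr.next=prev(42) | reversed so far: 27 -> 42 -> 43
Step 4: curr=45, set curr.next=prev(27) | reversed so far: 45 -> 27 -> 42 -> 43

45 -> 27 -> 42 -> 43 -> None


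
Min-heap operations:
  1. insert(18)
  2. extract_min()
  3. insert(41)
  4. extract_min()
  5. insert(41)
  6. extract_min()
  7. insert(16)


insert(18) -> [18]
extract_min()->18, []
insert(41) -> [41]
extract_min()->41, []
insert(41) -> [41]
extract_min()->41, []
insert(16) -> [16]

Final heap: [16]


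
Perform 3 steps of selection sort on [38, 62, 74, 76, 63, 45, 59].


Initial: [38, 62, 74, 76, 63, 45, 59]
Step 1: min=38 at 0
  Swap: [38, 62, 74, 76, 63, 45, 59]
Step 2: min=45 at 5
  Swap: [38, 45, 74, 76, 63, 62, 59]
Step 3: min=59 at 6
  Swap: [38, 45, 59, 76, 63, 62, 74]

After 3 steps: [38, 45, 59, 76, 63, 62, 74]


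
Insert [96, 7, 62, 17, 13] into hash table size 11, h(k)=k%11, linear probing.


Insert 96: h=8 -> slot 8
Insert 7: h=7 -> slot 7
Insert 62: h=7, 2 probes -> slot 9
Insert 17: h=6 -> slot 6
Insert 13: h=2 -> slot 2

Table: [None, None, 13, None, None, None, 17, 7, 96, 62, None]


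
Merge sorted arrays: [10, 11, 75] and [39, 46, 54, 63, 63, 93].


Take 10 from A
Take 11 from A
Take 39 from B
Take 46 from B
Take 54 from B
Take 63 from B
Take 63 from B
Take 75 from A

Merged: [10, 11, 39, 46, 54, 63, 63, 75, 93]


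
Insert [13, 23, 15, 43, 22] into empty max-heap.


Insert 13: [13]
Insert 23: [23, 13]
Insert 15: [23, 13, 15]
Insert 43: [43, 23, 15, 13]
Insert 22: [43, 23, 15, 13, 22]

Final heap: [43, 23, 15, 13, 22]


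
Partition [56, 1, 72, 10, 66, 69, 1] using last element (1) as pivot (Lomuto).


Pivot: 1
  1 <= 1: swap -> [1, 56, 72, 10, 66, 69, 1]
Place pivot at 1: [1, 1, 72, 10, 66, 69, 56]

Partitioned: [1, 1, 72, 10, 66, 69, 56]


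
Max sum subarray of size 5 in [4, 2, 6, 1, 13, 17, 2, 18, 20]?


[0:5]: 26
[1:6]: 39
[2:7]: 39
[3:8]: 51
[4:9]: 70

Max: 70 at [4:9]


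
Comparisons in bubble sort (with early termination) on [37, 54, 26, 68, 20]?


Algorithm: bubble sort (with early termination)
Input: [37, 54, 26, 68, 20]
Sorted: [20, 26, 37, 54, 68]

10


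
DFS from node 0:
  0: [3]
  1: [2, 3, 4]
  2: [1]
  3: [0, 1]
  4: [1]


Visit 0, push [3]
Visit 3, push [1]
Visit 1, push [4, 2]
Visit 2, push []
Visit 4, push []

DFS order: [0, 3, 1, 2, 4]


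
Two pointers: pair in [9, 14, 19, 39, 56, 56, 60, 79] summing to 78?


lo=0(9)+hi=7(79)=88
lo=0(9)+hi=6(60)=69
lo=1(14)+hi=6(60)=74
lo=2(19)+hi=6(60)=79
lo=2(19)+hi=5(56)=75
lo=3(39)+hi=5(56)=95
lo=3(39)+hi=4(56)=95

No pair found


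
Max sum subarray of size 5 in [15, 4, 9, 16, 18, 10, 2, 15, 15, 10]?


[0:5]: 62
[1:6]: 57
[2:7]: 55
[3:8]: 61
[4:9]: 60
[5:10]: 52

Max: 62 at [0:5]


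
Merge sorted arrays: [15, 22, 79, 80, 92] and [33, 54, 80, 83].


Take 15 from A
Take 22 from A
Take 33 from B
Take 54 from B
Take 79 from A
Take 80 from A
Take 80 from B
Take 83 from B

Merged: [15, 22, 33, 54, 79, 80, 80, 83, 92]


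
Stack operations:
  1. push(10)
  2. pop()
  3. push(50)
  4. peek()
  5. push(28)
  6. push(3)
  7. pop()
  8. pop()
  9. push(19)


push(10) -> [10]
pop()->10, []
push(50) -> [50]
peek()->50
push(28) -> [50, 28]
push(3) -> [50, 28, 3]
pop()->3, [50, 28]
pop()->28, [50]
push(19) -> [50, 19]

Final stack: [50, 19]


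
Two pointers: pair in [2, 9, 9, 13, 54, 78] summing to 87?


lo=0(2)+hi=5(78)=80
lo=1(9)+hi=5(78)=87

Yes: 9+78=87


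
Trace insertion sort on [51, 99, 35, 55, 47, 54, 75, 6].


Initial: [51, 99, 35, 55, 47, 54, 75, 6]
Insert 99: [51, 99, 35, 55, 47, 54, 75, 6]
Insert 35: [35, 51, 99, 55, 47, 54, 75, 6]
Insert 55: [35, 51, 55, 99, 47, 54, 75, 6]
Insert 47: [35, 47, 51, 55, 99, 54, 75, 6]
Insert 54: [35, 47, 51, 54, 55, 99, 75, 6]
Insert 75: [35, 47, 51, 54, 55, 75, 99, 6]
Insert 6: [6, 35, 47, 51, 54, 55, 75, 99]

Sorted: [6, 35, 47, 51, 54, 55, 75, 99]


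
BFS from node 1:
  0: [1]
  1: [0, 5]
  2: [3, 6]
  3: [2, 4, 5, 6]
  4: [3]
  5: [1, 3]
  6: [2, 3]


Visit 1, enqueue [0, 5]
Visit 0, enqueue []
Visit 5, enqueue [3]
Visit 3, enqueue [2, 4, 6]
Visit 2, enqueue []
Visit 4, enqueue []
Visit 6, enqueue []

BFS order: [1, 0, 5, 3, 2, 4, 6]


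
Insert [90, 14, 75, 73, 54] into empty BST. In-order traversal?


Insert 90: root
Insert 14: L from 90
Insert 75: L from 90 -> R from 14
Insert 73: L from 90 -> R from 14 -> L from 75
Insert 54: L from 90 -> R from 14 -> L from 75 -> L from 73

In-order: [14, 54, 73, 75, 90]


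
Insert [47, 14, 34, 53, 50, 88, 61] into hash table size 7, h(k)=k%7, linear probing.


Insert 47: h=5 -> slot 5
Insert 14: h=0 -> slot 0
Insert 34: h=6 -> slot 6
Insert 53: h=4 -> slot 4
Insert 50: h=1 -> slot 1
Insert 88: h=4, 5 probes -> slot 2
Insert 61: h=5, 5 probes -> slot 3

Table: [14, 50, 88, 61, 53, 47, 34]


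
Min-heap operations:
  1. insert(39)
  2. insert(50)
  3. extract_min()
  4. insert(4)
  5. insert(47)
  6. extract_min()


insert(39) -> [39]
insert(50) -> [39, 50]
extract_min()->39, [50]
insert(4) -> [4, 50]
insert(47) -> [4, 50, 47]
extract_min()->4, [47, 50]

Final heap: [47, 50]


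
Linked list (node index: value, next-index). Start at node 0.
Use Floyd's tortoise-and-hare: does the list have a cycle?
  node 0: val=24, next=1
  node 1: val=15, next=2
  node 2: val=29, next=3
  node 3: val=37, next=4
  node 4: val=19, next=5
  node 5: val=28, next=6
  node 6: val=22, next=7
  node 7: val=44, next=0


Floyd's tortoise (slow, +1) and hare (fast, +2):
  init: slow=0, fast=0
  step 1: slow=1, fast=2
  step 2: slow=2, fast=4
  step 3: slow=3, fast=6
  step 4: slow=4, fast=0
  step 5: slow=5, fast=2
  step 6: slow=6, fast=4
  step 7: slow=7, fast=6
  step 8: slow=0, fast=0
  slow == fast at node 0: cycle detected

Cycle: yes


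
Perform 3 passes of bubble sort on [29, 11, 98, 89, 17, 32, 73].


Initial: [29, 11, 98, 89, 17, 32, 73]
Pass 1: [11, 29, 89, 17, 32, 73, 98] (5 swaps)
Pass 2: [11, 29, 17, 32, 73, 89, 98] (3 swaps)
Pass 3: [11, 17, 29, 32, 73, 89, 98] (1 swaps)

After 3 passes: [11, 17, 29, 32, 73, 89, 98]


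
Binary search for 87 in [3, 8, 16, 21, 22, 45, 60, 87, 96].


Step 1: lo=0, hi=8, mid=4, val=22
Step 2: lo=5, hi=8, mid=6, val=60
Step 3: lo=7, hi=8, mid=7, val=87

Found at index 7


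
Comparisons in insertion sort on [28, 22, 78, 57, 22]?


Algorithm: insertion sort
Input: [28, 22, 78, 57, 22]
Sorted: [22, 22, 28, 57, 78]

8


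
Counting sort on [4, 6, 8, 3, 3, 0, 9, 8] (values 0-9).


Input: [4, 6, 8, 3, 3, 0, 9, 8]
Counts: [1, 0, 0, 2, 1, 0, 1, 0, 2, 1]

Sorted: [0, 3, 3, 4, 6, 8, 8, 9]


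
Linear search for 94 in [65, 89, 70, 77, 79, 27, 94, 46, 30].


i=0: 65!=94
i=1: 89!=94
i=2: 70!=94
i=3: 77!=94
i=4: 79!=94
i=5: 27!=94
i=6: 94==94 found!

Found at 6, 7 comps


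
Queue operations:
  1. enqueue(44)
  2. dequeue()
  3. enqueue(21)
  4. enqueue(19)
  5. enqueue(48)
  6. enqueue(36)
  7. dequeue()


enqueue(44) -> [44]
dequeue()->44, []
enqueue(21) -> [21]
enqueue(19) -> [21, 19]
enqueue(48) -> [21, 19, 48]
enqueue(36) -> [21, 19, 48, 36]
dequeue()->21, [19, 48, 36]

Final queue: [19, 48, 36]


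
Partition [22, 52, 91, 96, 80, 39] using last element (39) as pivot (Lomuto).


Pivot: 39
  22 <= 39: advance i (no swap)
Place pivot at 1: [22, 39, 91, 96, 80, 52]

Partitioned: [22, 39, 91, 96, 80, 52]


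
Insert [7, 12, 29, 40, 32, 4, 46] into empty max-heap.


Insert 7: [7]
Insert 12: [12, 7]
Insert 29: [29, 7, 12]
Insert 40: [40, 29, 12, 7]
Insert 32: [40, 32, 12, 7, 29]
Insert 4: [40, 32, 12, 7, 29, 4]
Insert 46: [46, 32, 40, 7, 29, 4, 12]

Final heap: [46, 32, 40, 7, 29, 4, 12]


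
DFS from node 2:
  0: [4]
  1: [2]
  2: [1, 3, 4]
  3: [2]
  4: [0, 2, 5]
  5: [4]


Visit 2, push [4, 3, 1]
Visit 1, push []
Visit 3, push []
Visit 4, push [5, 0]
Visit 0, push []
Visit 5, push []

DFS order: [2, 1, 3, 4, 0, 5]


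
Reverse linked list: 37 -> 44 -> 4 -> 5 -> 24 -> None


Step 1: curr=37, set curr.next=prev(None) | reversed so far: 37
Step 2: curr=44, set curr.next=prev(37) | reversed so far: 44 -> 37
Step 3: curr=4, set curr.next=prev(44) | reversed so far: 4 -> 44 -> 37
Step 4: curr=5, set curr.next=prev(4) | reversed so far: 5 -> 4 -> 44 -> 37
Step 5: curr=24, set curr.next=prev(5) | reversed so far: 24 -> 5 -> 4 -> 44 -> 37

24 -> 5 -> 4 -> 44 -> 37 -> None


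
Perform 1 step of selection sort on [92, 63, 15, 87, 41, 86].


Initial: [92, 63, 15, 87, 41, 86]
Step 1: min=15 at 2
  Swap: [15, 63, 92, 87, 41, 86]

After 1 step: [15, 63, 92, 87, 41, 86]


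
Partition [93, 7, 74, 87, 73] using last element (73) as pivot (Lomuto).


Pivot: 73
  7 <= 73: swap -> [7, 93, 74, 87, 73]
Place pivot at 1: [7, 73, 74, 87, 93]

Partitioned: [7, 73, 74, 87, 93]


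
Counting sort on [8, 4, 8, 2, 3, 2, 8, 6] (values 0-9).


Input: [8, 4, 8, 2, 3, 2, 8, 6]
Counts: [0, 0, 2, 1, 1, 0, 1, 0, 3, 0]

Sorted: [2, 2, 3, 4, 6, 8, 8, 8]


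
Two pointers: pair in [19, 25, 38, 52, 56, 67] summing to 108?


lo=0(19)+hi=5(67)=86
lo=1(25)+hi=5(67)=92
lo=2(38)+hi=5(67)=105
lo=3(52)+hi=5(67)=119
lo=3(52)+hi=4(56)=108

Yes: 52+56=108


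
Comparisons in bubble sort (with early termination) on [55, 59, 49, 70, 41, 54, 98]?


Algorithm: bubble sort (with early termination)
Input: [55, 59, 49, 70, 41, 54, 98]
Sorted: [41, 49, 54, 55, 59, 70, 98]

20


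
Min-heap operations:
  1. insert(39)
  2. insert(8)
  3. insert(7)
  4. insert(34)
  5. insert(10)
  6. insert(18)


insert(39) -> [39]
insert(8) -> [8, 39]
insert(7) -> [7, 39, 8]
insert(34) -> [7, 34, 8, 39]
insert(10) -> [7, 10, 8, 39, 34]
insert(18) -> [7, 10, 8, 39, 34, 18]

Final heap: [7, 10, 8, 39, 34, 18]


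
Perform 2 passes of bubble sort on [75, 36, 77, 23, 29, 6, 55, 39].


Initial: [75, 36, 77, 23, 29, 6, 55, 39]
Pass 1: [36, 75, 23, 29, 6, 55, 39, 77] (6 swaps)
Pass 2: [36, 23, 29, 6, 55, 39, 75, 77] (5 swaps)

After 2 passes: [36, 23, 29, 6, 55, 39, 75, 77]


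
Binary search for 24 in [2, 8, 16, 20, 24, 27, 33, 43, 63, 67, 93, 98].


Step 1: lo=0, hi=11, mid=5, val=27
Step 2: lo=0, hi=4, mid=2, val=16
Step 3: lo=3, hi=4, mid=3, val=20
Step 4: lo=4, hi=4, mid=4, val=24

Found at index 4


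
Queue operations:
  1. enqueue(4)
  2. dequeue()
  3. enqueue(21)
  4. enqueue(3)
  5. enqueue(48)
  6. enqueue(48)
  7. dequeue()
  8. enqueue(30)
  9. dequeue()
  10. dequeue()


enqueue(4) -> [4]
dequeue()->4, []
enqueue(21) -> [21]
enqueue(3) -> [21, 3]
enqueue(48) -> [21, 3, 48]
enqueue(48) -> [21, 3, 48, 48]
dequeue()->21, [3, 48, 48]
enqueue(30) -> [3, 48, 48, 30]
dequeue()->3, [48, 48, 30]
dequeue()->48, [48, 30]

Final queue: [48, 30]


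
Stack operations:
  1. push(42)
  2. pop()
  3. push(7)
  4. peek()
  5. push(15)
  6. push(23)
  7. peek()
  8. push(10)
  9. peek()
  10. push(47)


push(42) -> [42]
pop()->42, []
push(7) -> [7]
peek()->7
push(15) -> [7, 15]
push(23) -> [7, 15, 23]
peek()->23
push(10) -> [7, 15, 23, 10]
peek()->10
push(47) -> [7, 15, 23, 10, 47]

Final stack: [7, 15, 23, 10, 47]


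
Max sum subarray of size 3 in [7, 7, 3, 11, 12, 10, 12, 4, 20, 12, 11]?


[0:3]: 17
[1:4]: 21
[2:5]: 26
[3:6]: 33
[4:7]: 34
[5:8]: 26
[6:9]: 36
[7:10]: 36
[8:11]: 43

Max: 43 at [8:11]


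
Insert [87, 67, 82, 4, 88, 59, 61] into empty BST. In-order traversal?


Insert 87: root
Insert 67: L from 87
Insert 82: L from 87 -> R from 67
Insert 4: L from 87 -> L from 67
Insert 88: R from 87
Insert 59: L from 87 -> L from 67 -> R from 4
Insert 61: L from 87 -> L from 67 -> R from 4 -> R from 59

In-order: [4, 59, 61, 67, 82, 87, 88]


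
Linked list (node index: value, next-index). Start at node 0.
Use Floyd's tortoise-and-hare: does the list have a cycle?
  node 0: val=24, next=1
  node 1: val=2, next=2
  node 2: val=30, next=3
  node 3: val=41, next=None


Floyd's tortoise (slow, +1) and hare (fast, +2):
  init: slow=0, fast=0
  step 1: slow=1, fast=2
  step 2: fast 2->3->None, no cycle

Cycle: no


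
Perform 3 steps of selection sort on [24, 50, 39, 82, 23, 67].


Initial: [24, 50, 39, 82, 23, 67]
Step 1: min=23 at 4
  Swap: [23, 50, 39, 82, 24, 67]
Step 2: min=24 at 4
  Swap: [23, 24, 39, 82, 50, 67]
Step 3: min=39 at 2
  Swap: [23, 24, 39, 82, 50, 67]

After 3 steps: [23, 24, 39, 82, 50, 67]
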